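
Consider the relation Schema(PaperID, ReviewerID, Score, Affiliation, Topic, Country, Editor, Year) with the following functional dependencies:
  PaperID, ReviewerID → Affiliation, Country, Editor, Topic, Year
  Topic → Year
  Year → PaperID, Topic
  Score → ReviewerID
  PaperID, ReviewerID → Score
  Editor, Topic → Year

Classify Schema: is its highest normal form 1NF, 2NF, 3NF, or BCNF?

Candidate keys: {PaperID, ReviewerID}, {PaperID, Score}, {ReviewerID, Topic}, {ReviewerID, Year}, {Score, Topic}, {Score, Year}. Prime attributes: {PaperID, ReviewerID, Score, Topic, Year}.
Topic → Year: {Topic}⁺ = {PaperID, Topic, Year}, which is not all of the attributes, so the left side is not a superkey — BCNF is violated.
Since {Year} ⊆ prime attributes and every other non-superkey FD also has a prime right side, the schema is in 3NF.

3NF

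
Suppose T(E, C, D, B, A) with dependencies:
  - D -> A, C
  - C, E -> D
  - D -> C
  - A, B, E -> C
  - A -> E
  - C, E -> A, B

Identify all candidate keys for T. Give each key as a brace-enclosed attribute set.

{D}⁺ = {A, B, C, D, E} — all of the relation — so {D} is a candidate key.
{A, B}⁺ = {A, B, C, D, E} — all of the relation — so {A, B} is a candidate key.
{A, C}⁺ = {A, B, C, D, E} — all of the relation — so {A, C} is a candidate key.
{C, E}⁺ = {A, B, C, D, E} — all of the relation — so {C, E} is a candidate key.
No proper subset of any of these is a key, and no other minimal superkey exists.

{A, B}, {A, C}, {C, E}, {D}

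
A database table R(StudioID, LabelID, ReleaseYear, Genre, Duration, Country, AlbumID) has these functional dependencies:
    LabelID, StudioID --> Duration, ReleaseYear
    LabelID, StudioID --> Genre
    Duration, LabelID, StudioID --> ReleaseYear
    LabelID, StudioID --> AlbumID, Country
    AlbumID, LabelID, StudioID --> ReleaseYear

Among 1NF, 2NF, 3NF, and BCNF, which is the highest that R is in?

BCNF

Candidate key: {LabelID, StudioID}. Prime attributes: {LabelID, StudioID}.
Every FD has a superkey on the left, so the relation is in BCNF.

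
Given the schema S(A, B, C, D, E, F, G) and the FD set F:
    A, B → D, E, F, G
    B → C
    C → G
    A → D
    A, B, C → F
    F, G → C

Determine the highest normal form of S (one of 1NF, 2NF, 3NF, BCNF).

1NF

Candidate key: {A, B}. Prime attributes: {A, B}.
B → C breaks BCNF: {B}⁺ = {B, C, G}, so {B} is not a superkey.
B → C has non-prime {C} on the right and a non-superkey on the left, so 3NF fails.
Since {A} ⊂ {A, B} and {A}⁺ ⊇ {D} with {D} non-prime, there is a partial dependency; 2NF fails.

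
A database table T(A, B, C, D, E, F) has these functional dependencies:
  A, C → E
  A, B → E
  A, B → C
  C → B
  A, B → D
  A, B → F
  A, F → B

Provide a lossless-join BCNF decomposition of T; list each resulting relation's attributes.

Candidate keys of the original relation: {A, B}, {A, C}, {A, F}.
Within {A, B, C, D, E, F}: {C}⁺ ∩ {A, B, C, D, E, F} = {B, C}, not the whole set, so C → B violates BCNF; decompose into {B, C} and {A, C, D, E, F}.
{B, C} has no BCNF violation.
{A, C, D, E, F} has no BCNF violation.

{A, C, D, E, F}; {B, C}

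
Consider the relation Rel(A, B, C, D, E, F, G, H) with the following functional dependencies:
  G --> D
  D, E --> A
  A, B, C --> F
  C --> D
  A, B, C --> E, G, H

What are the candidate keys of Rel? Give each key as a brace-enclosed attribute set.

{A, B, C}, {B, C, E}

Attributes never on any right-hand side: {B, C} — every candidate key must contain all of them.
Closure of {A, B, C} is {A, B, C, D, E, F, G, H}, the whole schema; {A, B, C} is a candidate key.
Closure of {B, C, E} is {A, B, C, D, E, F, G, H}, the whole schema; {B, C, E} is a candidate key.
Any other superkey properly contains one of these, so there are no further candidate keys.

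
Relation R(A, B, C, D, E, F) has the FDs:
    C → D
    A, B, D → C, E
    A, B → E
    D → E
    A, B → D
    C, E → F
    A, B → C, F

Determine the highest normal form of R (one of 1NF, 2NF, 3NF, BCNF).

Candidate key: {A, B}. Prime attributes: {A, B}.
For C → D we have {C}⁺ = {C, D, E, F}; {C} is not a superkey, so BCNF fails.
Because {D} is non-prime and the left side of C → D is not a superkey, the relation is not in 3NF.
No proper subset of a key has a non-prime attribute in its closure, so there is no partial dependency; 2NF holds.

2NF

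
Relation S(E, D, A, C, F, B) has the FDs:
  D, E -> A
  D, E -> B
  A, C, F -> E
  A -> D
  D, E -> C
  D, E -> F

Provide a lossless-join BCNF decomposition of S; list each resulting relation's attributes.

{A, B, C, E, F}; {A, D}

Candidate keys of the original relation: {A, C, F}, {A, E}, {D, E}.
Within {A, B, C, D, E, F}: {A}⁺ ∩ {A, B, C, D, E, F} = {A, D}, not the whole set, so A -> D violates BCNF; decompose into {A, D} and {A, B, C, E, F}.
{A, D} has no BCNF violation.
{A, B, C, E, F} has no BCNF violation.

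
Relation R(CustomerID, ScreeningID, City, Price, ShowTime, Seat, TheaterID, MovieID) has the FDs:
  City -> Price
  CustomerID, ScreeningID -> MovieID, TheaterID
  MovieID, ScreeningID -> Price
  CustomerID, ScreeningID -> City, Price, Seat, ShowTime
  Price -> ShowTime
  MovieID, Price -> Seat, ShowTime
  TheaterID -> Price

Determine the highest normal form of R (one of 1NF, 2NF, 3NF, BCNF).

2NF

Candidate key: {CustomerID, ScreeningID}. Prime attributes: {CustomerID, ScreeningID}.
City -> Price breaks BCNF: {City}⁺ = {City, Price, ShowTime}, so {City} is not a superkey.
City -> Price has non-prime {Price} on the right and a non-superkey on the left, so 3NF fails.
No non-prime attribute depends on a proper subset of any candidate key, so 2NF holds.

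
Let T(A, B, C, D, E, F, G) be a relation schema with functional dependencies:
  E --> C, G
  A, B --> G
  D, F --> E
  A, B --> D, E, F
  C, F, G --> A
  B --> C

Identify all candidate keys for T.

{A, B}, {B, D, F}, {B, E, F}, {B, F, G}

No FD produces {B}, so it must be in every candidate key.
Closure of {A, B} is {A, B, C, D, E, F, G}, the whole schema; {A, B} is a candidate key.
Closure of {B, D, F} is {A, B, C, D, E, F, G}, the whole schema; {B, D, F} is a candidate key.
Closure of {B, E, F} is {A, B, C, D, E, F, G}, the whole schema; {B, E, F} is a candidate key.
Closure of {B, F, G} is {A, B, C, D, E, F, G}, the whole schema; {B, F, G} is a candidate key.
These are minimal and exhaustive — every other superkey contains one of them.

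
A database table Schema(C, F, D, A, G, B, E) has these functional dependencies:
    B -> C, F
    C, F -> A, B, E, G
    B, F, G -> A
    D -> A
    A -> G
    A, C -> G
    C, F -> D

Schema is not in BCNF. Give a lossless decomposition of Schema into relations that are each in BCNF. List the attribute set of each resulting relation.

{A, D}; {A, G}; {B, C, D, E, F}

Candidate keys of the original relation: {B}, {C, F}.
In {A, B, C, D, E, F, G}, {D} is not a superkey ({D}⁺ restricted to this set is {A, D, G}), so split on D -> A, G into {A, D, G} and {B, C, D, E, F}.
In {A, D, G}, {A} is not a superkey ({A}⁺ restricted to this set is {A, G}), so split on A -> G into {A, G} and {A, D}.
{A, G} is in BCNF.
{A, D} is in BCNF.
{B, C, D, E, F} is in BCNF.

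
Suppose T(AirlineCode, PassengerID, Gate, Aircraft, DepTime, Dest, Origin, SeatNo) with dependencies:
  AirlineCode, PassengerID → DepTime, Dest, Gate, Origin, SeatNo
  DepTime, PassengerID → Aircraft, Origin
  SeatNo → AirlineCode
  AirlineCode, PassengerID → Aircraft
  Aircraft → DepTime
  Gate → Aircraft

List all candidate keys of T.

{AirlineCode, PassengerID}, {PassengerID, SeatNo}

Attributes never on any right-hand side: {PassengerID} — every candidate key must contain it.
{AirlineCode, PassengerID}⁺ = {Aircraft, AirlineCode, DepTime, Dest, Gate, Origin, PassengerID, SeatNo} — all of the relation — so {AirlineCode, PassengerID} is a candidate key.
{PassengerID, SeatNo}⁺ = {Aircraft, AirlineCode, DepTime, Dest, Gate, Origin, PassengerID, SeatNo} — all of the relation — so {PassengerID, SeatNo} is a candidate key.
These are minimal and exhaustive — every other superkey contains one of them.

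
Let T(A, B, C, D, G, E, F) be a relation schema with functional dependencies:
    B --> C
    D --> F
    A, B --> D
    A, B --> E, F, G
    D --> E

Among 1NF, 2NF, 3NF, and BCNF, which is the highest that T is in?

Candidate key: {A, B}. Prime attributes: {A, B}.
B --> C breaks BCNF: {B}⁺ = {B, C}, so {B} is not a superkey.
Because {C} is non-prime and the left side of B --> C is not a superkey, the relation is not in 3NF.
{B} is a proper subset of the key {A, B}, and {B}⁺ contains the non-prime attribute {C} — a partial dependency, so 2NF is violated.

1NF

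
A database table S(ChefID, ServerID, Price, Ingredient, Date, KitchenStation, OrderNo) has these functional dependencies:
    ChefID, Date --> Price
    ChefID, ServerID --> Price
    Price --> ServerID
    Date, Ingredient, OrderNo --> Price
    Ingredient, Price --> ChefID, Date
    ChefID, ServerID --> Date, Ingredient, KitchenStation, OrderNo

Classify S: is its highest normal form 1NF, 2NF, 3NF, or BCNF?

Candidate keys: {ChefID, Date}, {ChefID, Price}, {ChefID, ServerID}, {Date, Ingredient, OrderNo}, {Ingredient, Price}. Prime attributes: {ChefID, Date, Ingredient, OrderNo, Price, ServerID}.
Price --> ServerID breaks BCNF: {Price}⁺ = {Price, ServerID}, so {Price} is not a superkey.
Its right-hand attributes {ServerID} are all prime, as are those of every other non-superkey FD — the relation is in 3NF.

3NF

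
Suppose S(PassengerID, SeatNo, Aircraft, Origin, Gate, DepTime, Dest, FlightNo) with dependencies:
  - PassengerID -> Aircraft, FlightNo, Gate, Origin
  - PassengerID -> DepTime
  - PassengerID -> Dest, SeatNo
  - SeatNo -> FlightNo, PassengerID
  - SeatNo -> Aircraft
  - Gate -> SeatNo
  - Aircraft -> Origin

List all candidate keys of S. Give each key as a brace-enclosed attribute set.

{Gate} is a candidate key since {Gate}⁺ = {Aircraft, DepTime, Dest, FlightNo, Gate, Origin, PassengerID, SeatNo} covers every attribute.
{PassengerID} is a candidate key since {PassengerID}⁺ = {Aircraft, DepTime, Dest, FlightNo, Gate, Origin, PassengerID, SeatNo} covers every attribute.
{SeatNo} is a candidate key since {SeatNo}⁺ = {Aircraft, DepTime, Dest, FlightNo, Gate, Origin, PassengerID, SeatNo} covers every attribute.
These are minimal and exhaustive — every other superkey contains one of them.

{Gate}, {PassengerID}, {SeatNo}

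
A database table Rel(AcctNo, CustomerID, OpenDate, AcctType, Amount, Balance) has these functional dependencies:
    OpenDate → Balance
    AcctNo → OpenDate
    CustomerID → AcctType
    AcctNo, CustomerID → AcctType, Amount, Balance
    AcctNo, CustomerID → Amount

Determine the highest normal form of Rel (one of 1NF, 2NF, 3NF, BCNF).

1NF

Candidate key: {AcctNo, CustomerID}. Prime attributes: {AcctNo, CustomerID}.
For OpenDate → Balance we have {OpenDate}⁺ = {Balance, OpenDate}; {OpenDate} is not a superkey, so BCNF fails.
OpenDate → Balance has non-prime {Balance} on the right and a non-superkey on the left, so 3NF fails.
{AcctNo} is a proper subset of the key {AcctNo, CustomerID}, and {AcctNo}⁺ contains the non-prime attributes {Balance, OpenDate} — a partial dependency, so 2NF is violated.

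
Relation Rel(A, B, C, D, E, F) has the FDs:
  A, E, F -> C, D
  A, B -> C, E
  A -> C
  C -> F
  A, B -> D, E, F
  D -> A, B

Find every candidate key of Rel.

{D}⁺ = {A, B, C, D, E, F}, which is every attribute, so {D} is a candidate key.
{A, B}⁺ = {A, B, C, D, E, F}, which is every attribute, so {A, B} is a candidate key.
{A, E}⁺ = {A, B, C, D, E, F}, which is every attribute, so {A, E} is a candidate key.
These are minimal and exhaustive — every other superkey contains one of them.

{A, B}, {A, E}, {D}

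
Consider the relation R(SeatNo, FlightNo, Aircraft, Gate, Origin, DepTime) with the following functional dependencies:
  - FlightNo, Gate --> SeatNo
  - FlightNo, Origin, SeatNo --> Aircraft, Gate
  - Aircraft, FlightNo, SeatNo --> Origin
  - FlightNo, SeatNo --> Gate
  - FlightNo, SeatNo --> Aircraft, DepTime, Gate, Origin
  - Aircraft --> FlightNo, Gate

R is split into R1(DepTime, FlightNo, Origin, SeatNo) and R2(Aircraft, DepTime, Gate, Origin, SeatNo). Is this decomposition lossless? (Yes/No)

No

The shared attributes are {DepTime, Origin, SeatNo} and {DepTime, Origin, SeatNo}⁺ = {DepTime, Origin, SeatNo}.
Neither R1 nor R2 is contained in that closure, so the decomposition is lossy.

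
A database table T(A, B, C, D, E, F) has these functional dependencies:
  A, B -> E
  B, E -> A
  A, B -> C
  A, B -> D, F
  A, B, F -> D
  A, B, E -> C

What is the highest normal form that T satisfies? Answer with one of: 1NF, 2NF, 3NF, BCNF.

Candidate keys: {A, B}, {B, E}. Prime attributes: {A, B, E}.
Every FD has a superkey on the left, so the relation is in BCNF.

BCNF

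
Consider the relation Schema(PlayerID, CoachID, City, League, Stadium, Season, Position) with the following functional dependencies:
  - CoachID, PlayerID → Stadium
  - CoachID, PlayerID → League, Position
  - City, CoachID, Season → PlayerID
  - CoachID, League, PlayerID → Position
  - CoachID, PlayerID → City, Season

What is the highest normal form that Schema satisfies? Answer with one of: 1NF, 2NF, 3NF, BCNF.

Candidate keys: {City, CoachID, Season}, {CoachID, PlayerID}. Prime attributes: {City, CoachID, PlayerID, Season}.
The left-hand side of every FD is a superkey, so BCNF is satisfied.

BCNF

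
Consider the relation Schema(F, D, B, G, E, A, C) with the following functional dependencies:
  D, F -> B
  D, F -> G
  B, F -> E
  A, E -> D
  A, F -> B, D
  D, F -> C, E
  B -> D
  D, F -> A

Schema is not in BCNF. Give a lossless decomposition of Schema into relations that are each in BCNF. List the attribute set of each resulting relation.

Candidate keys of the original relation: {A, F}, {B, F}, {D, F}.
In {A, B, C, D, E, F, G}, {A, E} is not a superkey ({A, E}⁺ restricted to this set is {A, D, E}), so split on A, E -> D into {A, D, E} and {A, B, C, E, F, G}.
{A, D, E}: every determinant is a superkey — BCNF.
{A, B, C, E, F, G}: every determinant is a superkey — BCNF.

{A, B, C, E, F, G}; {A, D, E}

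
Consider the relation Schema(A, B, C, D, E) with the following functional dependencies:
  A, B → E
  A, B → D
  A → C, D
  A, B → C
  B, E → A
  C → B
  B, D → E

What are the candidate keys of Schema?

Closure of {A} is {A, B, C, D, E}, the whole schema; {A} is a candidate key.
Closure of {B, D} is {A, B, C, D, E}, the whole schema; {B, D} is a candidate key.
Closure of {B, E} is {A, B, C, D, E}, the whole schema; {B, E} is a candidate key.
Closure of {C, D} is {A, B, C, D, E}, the whole schema; {C, D} is a candidate key.
Closure of {C, E} is {A, B, C, D, E}, the whole schema; {C, E} is a candidate key.
No proper subset of any of these is a key, and no other minimal superkey exists.

{A}, {B, D}, {B, E}, {C, D}, {C, E}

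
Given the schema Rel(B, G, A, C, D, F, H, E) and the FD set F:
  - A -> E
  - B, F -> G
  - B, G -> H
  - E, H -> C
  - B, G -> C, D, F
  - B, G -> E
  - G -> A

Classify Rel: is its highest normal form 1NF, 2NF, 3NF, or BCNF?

Candidate keys: {B, F}, {B, G}. Prime attributes: {B, F, G}.
A -> E breaks BCNF: {A}⁺ = {A, E}, so {A} is not a superkey.
A -> E determines the non-prime attribute {E} from a non-superkey — 3NF is violated.
The proper key subset {G} of {B, G} determines non-prime {A, E}, so the relation is not even in 2NF.

1NF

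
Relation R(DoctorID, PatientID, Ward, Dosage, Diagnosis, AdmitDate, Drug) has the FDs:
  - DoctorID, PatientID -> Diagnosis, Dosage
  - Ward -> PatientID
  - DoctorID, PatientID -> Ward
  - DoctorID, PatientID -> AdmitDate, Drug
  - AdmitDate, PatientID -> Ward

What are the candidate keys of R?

{DoctorID, PatientID}, {DoctorID, Ward}

No FD produces {DoctorID}, so it must be in every candidate key.
{DoctorID, PatientID}⁺ = {AdmitDate, Diagnosis, DoctorID, Dosage, Drug, PatientID, Ward}, which is every attribute, so {DoctorID, PatientID} is a candidate key.
{DoctorID, Ward}⁺ = {AdmitDate, Diagnosis, DoctorID, Dosage, Drug, PatientID, Ward}, which is every attribute, so {DoctorID, Ward} is a candidate key.
These are minimal and exhaustive — every other superkey contains one of them.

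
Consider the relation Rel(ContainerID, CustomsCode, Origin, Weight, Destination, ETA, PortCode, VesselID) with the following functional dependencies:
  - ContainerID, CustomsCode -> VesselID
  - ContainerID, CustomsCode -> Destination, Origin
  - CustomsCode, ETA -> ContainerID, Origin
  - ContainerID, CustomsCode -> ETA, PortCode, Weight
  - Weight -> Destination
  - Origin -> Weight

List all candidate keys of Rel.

{CustomsCode} never appears on the right of any FD, so every key must include it.
{ContainerID, CustomsCode}⁺ = {ContainerID, CustomsCode, Destination, ETA, Origin, PortCode, VesselID, Weight} — all of the relation — so {ContainerID, CustomsCode} is a candidate key.
{CustomsCode, ETA}⁺ = {ContainerID, CustomsCode, Destination, ETA, Origin, PortCode, VesselID, Weight} — all of the relation — so {CustomsCode, ETA} is a candidate key.
These are minimal and exhaustive — every other superkey contains one of them.

{ContainerID, CustomsCode}, {CustomsCode, ETA}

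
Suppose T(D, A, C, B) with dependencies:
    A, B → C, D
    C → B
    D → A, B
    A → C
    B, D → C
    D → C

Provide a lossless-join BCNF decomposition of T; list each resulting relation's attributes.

Candidate keys of the original relation: {A}, {D}.
Within {A, B, C, D}: {C}⁺ ∩ {A, B, C, D} = {B, C}, not the whole set, so C → B violates BCNF; decompose into {B, C} and {A, C, D}.
{B, C}: every determinant is a superkey — BCNF.
{A, C, D}: every determinant is a superkey — BCNF.

{A, C, D}; {B, C}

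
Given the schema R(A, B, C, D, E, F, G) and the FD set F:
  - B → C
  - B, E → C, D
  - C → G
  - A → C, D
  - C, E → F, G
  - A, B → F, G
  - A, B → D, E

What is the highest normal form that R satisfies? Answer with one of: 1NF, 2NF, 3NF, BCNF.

Candidate key: {A, B}. Prime attributes: {A, B}.
For B → C we have {B}⁺ = {B, C, G}; {B} is not a superkey, so BCNF fails.
B → C has non-prime {C} on the right and a non-superkey on the left, so 3NF fails.
The proper key subset {A} of {A, B} determines non-prime {C, D, G}, so the relation is not even in 2NF.

1NF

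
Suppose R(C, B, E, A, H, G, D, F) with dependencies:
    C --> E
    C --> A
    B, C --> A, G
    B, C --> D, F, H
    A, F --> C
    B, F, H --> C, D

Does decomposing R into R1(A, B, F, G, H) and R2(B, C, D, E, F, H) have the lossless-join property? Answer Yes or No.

Common attributes: {B, F, H}; their closure is {A, B, C, D, E, F, G, H}.
Since R1 ⊆ {A, B, C, D, E, F, G, H}, the intersection is a superkey of R1; the decomposition is lossless.

Yes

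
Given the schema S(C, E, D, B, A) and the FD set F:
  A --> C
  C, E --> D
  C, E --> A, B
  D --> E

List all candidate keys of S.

{A, D}, {A, E}, {C, D}, {C, E}

Closure of {A, D} is {A, B, C, D, E}, the whole schema; {A, D} is a candidate key.
Closure of {A, E} is {A, B, C, D, E}, the whole schema; {A, E} is a candidate key.
Closure of {C, D} is {A, B, C, D, E}, the whole schema; {C, D} is a candidate key.
Closure of {C, E} is {A, B, C, D, E}, the whole schema; {C, E} is a candidate key.
Any other superkey properly contains one of these, so there are no further candidate keys.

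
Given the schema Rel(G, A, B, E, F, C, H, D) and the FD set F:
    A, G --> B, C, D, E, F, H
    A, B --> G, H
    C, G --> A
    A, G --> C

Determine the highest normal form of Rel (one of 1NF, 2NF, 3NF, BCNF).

Candidate keys: {A, B}, {A, G}, {C, G}. Prime attributes: {A, B, C, G}.
The left-hand side of every FD is a superkey, so BCNF is satisfied.

BCNF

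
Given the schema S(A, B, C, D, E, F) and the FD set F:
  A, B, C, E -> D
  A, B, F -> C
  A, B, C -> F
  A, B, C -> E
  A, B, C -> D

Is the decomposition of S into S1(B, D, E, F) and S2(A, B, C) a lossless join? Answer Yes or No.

The shared attributes are {B} and {B}⁺ = {B}.
Neither S1 nor S2 is contained in that closure, so the decomposition is lossy.

No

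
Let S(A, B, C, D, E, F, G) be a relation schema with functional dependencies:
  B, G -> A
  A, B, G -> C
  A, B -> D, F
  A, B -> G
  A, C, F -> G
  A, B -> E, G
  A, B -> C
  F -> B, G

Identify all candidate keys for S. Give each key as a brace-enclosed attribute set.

{A, B}, {B, G}, {F}

{F}⁺ = {A, B, C, D, E, F, G}, which is every attribute, so {F} is a candidate key.
{A, B}⁺ = {A, B, C, D, E, F, G}, which is every attribute, so {A, B} is a candidate key.
{B, G}⁺ = {A, B, C, D, E, F, G}, which is every attribute, so {B, G} is a candidate key.
No proper subset of any of these is a key, and no other minimal superkey exists.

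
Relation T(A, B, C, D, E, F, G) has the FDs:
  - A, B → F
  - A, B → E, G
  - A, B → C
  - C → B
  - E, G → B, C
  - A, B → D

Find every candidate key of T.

{A, B}, {A, C}, {A, E, G}

No FD produces {A}, so it must be in every candidate key.
{A, B} is a candidate key since {A, B}⁺ = {A, B, C, D, E, F, G} covers every attribute.
{A, C} is a candidate key since {A, C}⁺ = {A, B, C, D, E, F, G} covers every attribute.
{A, E, G} is a candidate key since {A, E, G}⁺ = {A, B, C, D, E, F, G} covers every attribute.
These are minimal and exhaustive — every other superkey contains one of them.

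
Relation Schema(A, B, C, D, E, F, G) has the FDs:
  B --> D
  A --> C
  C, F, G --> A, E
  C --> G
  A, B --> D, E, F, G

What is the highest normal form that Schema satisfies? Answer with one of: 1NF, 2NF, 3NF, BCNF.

Candidate keys: {A, B}, {B, C, F}. Prime attributes: {A, B, C, F}.
B --> D: {B}⁺ = {B, D}, which is not all of the attributes, so the left side is not a superkey — BCNF is violated.
B --> D has non-prime {D} on the right and a non-superkey on the left, so 3NF fails.
The proper key subset {A} of {A, B} determines non-prime {G}, so the relation is not even in 2NF.

1NF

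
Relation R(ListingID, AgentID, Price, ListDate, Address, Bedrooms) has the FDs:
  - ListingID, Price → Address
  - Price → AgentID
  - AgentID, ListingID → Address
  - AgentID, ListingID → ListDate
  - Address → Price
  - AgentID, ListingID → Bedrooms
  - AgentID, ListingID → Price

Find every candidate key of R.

Attributes never on any right-hand side: {ListingID} — every candidate key must contain it.
Closure of {Address, ListingID} is {Address, AgentID, Bedrooms, ListDate, ListingID, Price}, the whole schema; {Address, ListingID} is a candidate key.
Closure of {AgentID, ListingID} is {Address, AgentID, Bedrooms, ListDate, ListingID, Price}, the whole schema; {AgentID, ListingID} is a candidate key.
Closure of {ListingID, Price} is {Address, AgentID, Bedrooms, ListDate, ListingID, Price}, the whole schema; {ListingID, Price} is a candidate key.
These are minimal and exhaustive — every other superkey contains one of them.

{Address, ListingID}, {AgentID, ListingID}, {ListingID, Price}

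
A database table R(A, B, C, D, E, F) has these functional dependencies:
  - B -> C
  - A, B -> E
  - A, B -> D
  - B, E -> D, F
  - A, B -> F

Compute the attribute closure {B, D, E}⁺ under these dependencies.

{B, C, D, E, F}

Start with {B, D, E}.
B -> C applies; add {C} → now {B, C, D, E}.
B, E -> D, F applies; add {F} → now {B, C, D, E, F}.
No further FD applies.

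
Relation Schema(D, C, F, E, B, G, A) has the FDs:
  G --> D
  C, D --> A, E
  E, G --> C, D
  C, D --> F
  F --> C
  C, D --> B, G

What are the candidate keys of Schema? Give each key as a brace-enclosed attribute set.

{C, D}⁺ = {A, B, C, D, E, F, G}, which is every attribute, so {C, D} is a candidate key.
{C, G}⁺ = {A, B, C, D, E, F, G}, which is every attribute, so {C, G} is a candidate key.
{D, F}⁺ = {A, B, C, D, E, F, G}, which is every attribute, so {D, F} is a candidate key.
{E, G}⁺ = {A, B, C, D, E, F, G}, which is every attribute, so {E, G} is a candidate key.
{F, G}⁺ = {A, B, C, D, E, F, G}, which is every attribute, so {F, G} is a candidate key.
Any other superkey properly contains one of these, so there are no further candidate keys.

{C, D}, {C, G}, {D, F}, {E, G}, {F, G}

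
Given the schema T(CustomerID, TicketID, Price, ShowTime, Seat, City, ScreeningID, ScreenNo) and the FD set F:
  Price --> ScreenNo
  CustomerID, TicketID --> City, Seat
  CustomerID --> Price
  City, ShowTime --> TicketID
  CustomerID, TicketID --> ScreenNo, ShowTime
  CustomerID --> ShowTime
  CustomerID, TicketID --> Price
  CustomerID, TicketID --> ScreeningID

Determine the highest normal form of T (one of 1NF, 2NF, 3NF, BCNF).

1NF

Candidate keys: {City, CustomerID}, {CustomerID, TicketID}. Prime attributes: {City, CustomerID, TicketID}.
Price --> ScreenNo breaks BCNF: {Price}⁺ = {Price, ScreenNo}, so {Price} is not a superkey.
Because {ScreenNo} is non-prime and the left side of Price --> ScreenNo is not a superkey, the relation is not in 3NF.
Since {CustomerID} ⊂ {City, CustomerID} and {CustomerID}⁺ ⊇ {Price, ScreenNo, ShowTime} with {Price, ScreenNo, ShowTime} non-prime, there is a partial dependency; 2NF fails.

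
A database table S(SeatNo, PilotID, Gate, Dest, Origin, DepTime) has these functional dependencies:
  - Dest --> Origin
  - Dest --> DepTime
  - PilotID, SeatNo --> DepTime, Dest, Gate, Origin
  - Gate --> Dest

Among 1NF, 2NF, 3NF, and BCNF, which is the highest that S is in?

2NF

Candidate key: {PilotID, SeatNo}. Prime attributes: {PilotID, SeatNo}.
Dest --> Origin: {Dest}⁺ = {DepTime, Dest, Origin}, which is not all of the attributes, so the left side is not a superkey — BCNF is violated.
Dest --> Origin determines the non-prime attribute {Origin} from a non-superkey — 3NF is violated.
Checking every proper subset of each key, none determines a non-prime attribute — 2NF is satisfied.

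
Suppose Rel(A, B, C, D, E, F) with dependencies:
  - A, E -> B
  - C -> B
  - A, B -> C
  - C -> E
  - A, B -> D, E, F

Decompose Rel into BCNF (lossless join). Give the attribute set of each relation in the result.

Candidate keys of the original relation: {A, B}, {A, C}, {A, E}.
In {A, B, C, D, E, F}, {C} is not a superkey ({C}⁺ restricted to this set is {B, C, E}), so split on C -> B, E into {B, C, E} and {A, C, D, F}.
{B, C, E}: every determinant is a superkey — BCNF.
{A, C, D, F}: every determinant is a superkey — BCNF.

{A, C, D, F}; {B, C, E}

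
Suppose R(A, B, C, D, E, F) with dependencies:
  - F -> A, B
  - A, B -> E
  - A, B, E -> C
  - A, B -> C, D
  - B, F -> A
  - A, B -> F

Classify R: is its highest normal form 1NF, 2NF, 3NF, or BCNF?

BCNF

Candidate keys: {A, B}, {F}. Prime attributes: {A, B, F}.
The left-hand side of every FD is a superkey, so BCNF is satisfied.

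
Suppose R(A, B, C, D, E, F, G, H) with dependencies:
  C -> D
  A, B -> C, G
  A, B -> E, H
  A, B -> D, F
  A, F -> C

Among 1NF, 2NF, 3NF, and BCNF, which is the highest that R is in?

2NF

Candidate key: {A, B}. Prime attributes: {A, B}.
For C -> D we have {C}⁺ = {C, D}; {C} is not a superkey, so BCNF fails.
C -> D determines the non-prime attribute {D} from a non-superkey — 3NF is violated.
No non-prime attribute depends on a proper subset of any candidate key, so 2NF holds.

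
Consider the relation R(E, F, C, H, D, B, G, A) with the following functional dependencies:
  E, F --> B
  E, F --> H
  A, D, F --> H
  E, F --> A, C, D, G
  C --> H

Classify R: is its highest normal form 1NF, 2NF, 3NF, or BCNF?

2NF

Candidate key: {E, F}. Prime attributes: {E, F}.
A, D, F --> H: {A, D, F}⁺ = {A, D, F, H}, which is not all of the attributes, so the left side is not a superkey — BCNF is violated.
Because {H} is non-prime and the left side of A, D, F --> H is not a superkey, the relation is not in 3NF.
No proper subset of a key has a non-prime attribute in its closure, so there is no partial dependency; 2NF holds.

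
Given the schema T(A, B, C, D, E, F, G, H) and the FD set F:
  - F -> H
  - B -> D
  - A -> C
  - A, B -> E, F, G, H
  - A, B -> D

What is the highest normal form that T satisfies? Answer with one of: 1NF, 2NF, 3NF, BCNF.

1NF

Candidate key: {A, B}. Prime attributes: {A, B}.
F -> H: {F}⁺ = {F, H}, which is not all of the attributes, so the left side is not a superkey — BCNF is violated.
Because {H} is non-prime and the left side of F -> H is not a superkey, the relation is not in 3NF.
{A} is a proper subset of the key {A, B}, and {A}⁺ contains the non-prime attribute {C} — a partial dependency, so 2NF is violated.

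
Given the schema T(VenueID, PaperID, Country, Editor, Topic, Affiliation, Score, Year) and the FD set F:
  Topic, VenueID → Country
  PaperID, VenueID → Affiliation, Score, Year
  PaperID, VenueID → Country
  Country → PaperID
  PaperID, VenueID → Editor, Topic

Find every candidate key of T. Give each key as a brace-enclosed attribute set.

No FD produces {VenueID}, so it must be in every candidate key.
{Country, VenueID}⁺ = {Affiliation, Country, Editor, PaperID, Score, Topic, VenueID, Year}, which is every attribute, so {Country, VenueID} is a candidate key.
{PaperID, VenueID}⁺ = {Affiliation, Country, Editor, PaperID, Score, Topic, VenueID, Year}, which is every attribute, so {PaperID, VenueID} is a candidate key.
{Topic, VenueID}⁺ = {Affiliation, Country, Editor, PaperID, Score, Topic, VenueID, Year}, which is every attribute, so {Topic, VenueID} is a candidate key.
No proper subset of any of these is a key, and no other minimal superkey exists.

{Country, VenueID}, {PaperID, VenueID}, {Topic, VenueID}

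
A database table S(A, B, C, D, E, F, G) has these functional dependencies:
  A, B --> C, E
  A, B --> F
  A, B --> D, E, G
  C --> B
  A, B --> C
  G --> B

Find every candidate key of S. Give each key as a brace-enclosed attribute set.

{A} never appears on the right of any FD, so every key must include it.
{A, B}⁺ = {A, B, C, D, E, F, G}, which is every attribute, so {A, B} is a candidate key.
{A, C}⁺ = {A, B, C, D, E, F, G}, which is every attribute, so {A, C} is a candidate key.
{A, G}⁺ = {A, B, C, D, E, F, G}, which is every attribute, so {A, G} is a candidate key.
Any other superkey properly contains one of these, so there are no further candidate keys.

{A, B}, {A, C}, {A, G}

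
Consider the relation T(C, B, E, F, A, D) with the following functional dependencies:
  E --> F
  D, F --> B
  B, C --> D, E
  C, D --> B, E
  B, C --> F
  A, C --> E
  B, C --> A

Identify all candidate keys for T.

{B, C}, {C, D}

Attributes never on any right-hand side: {C} — every candidate key must contain it.
{B, C}⁺ = {A, B, C, D, E, F} — all of the relation — so {B, C} is a candidate key.
{C, D}⁺ = {A, B, C, D, E, F} — all of the relation — so {C, D} is a candidate key.
These are minimal and exhaustive — every other superkey contains one of them.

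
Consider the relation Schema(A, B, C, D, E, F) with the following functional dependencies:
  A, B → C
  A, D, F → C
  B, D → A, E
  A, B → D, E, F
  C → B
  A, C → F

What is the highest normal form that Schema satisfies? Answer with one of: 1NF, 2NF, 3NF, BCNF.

3NF

Candidate keys: {A, B}, {A, C}, {A, D, F}, {B, D}, {C, D}. Prime attributes: {A, B, C, D, F}.
For C → B we have {C}⁺ = {B, C}; {C} is not a superkey, so BCNF fails.
But every attribute on its right side ({B}) is prime, and the same holds for every other non-superkey FD, so 3NF still holds.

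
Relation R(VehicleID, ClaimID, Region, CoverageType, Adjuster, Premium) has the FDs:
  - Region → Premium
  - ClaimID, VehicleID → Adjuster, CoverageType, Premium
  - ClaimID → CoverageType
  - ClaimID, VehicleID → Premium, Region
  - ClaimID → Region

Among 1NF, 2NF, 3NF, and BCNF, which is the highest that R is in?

1NF

Candidate key: {ClaimID, VehicleID}. Prime attributes: {ClaimID, VehicleID}.
Region → Premium breaks BCNF: {Region}⁺ = {Premium, Region}, so {Region} is not a superkey.
Region → Premium determines the non-prime attribute {Premium} from a non-superkey — 3NF is violated.
The proper key subset {ClaimID} of {ClaimID, VehicleID} determines non-prime {CoverageType, Premium, Region}, so the relation is not even in 2NF.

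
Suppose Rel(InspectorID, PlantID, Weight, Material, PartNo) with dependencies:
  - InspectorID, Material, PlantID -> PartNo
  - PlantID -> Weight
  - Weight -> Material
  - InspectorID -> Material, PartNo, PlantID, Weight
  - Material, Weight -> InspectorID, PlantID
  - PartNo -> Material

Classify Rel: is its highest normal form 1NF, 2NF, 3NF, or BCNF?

2NF

Candidate keys: {InspectorID}, {PlantID}, {Weight}. Prime attributes: {InspectorID, PlantID, Weight}.
PartNo -> Material breaks BCNF: {PartNo}⁺ = {Material, PartNo}, so {PartNo} is not a superkey.
PartNo -> Material determines the non-prime attribute {Material} from a non-superkey — 3NF is violated.
All keys have size 1, which rules out partial dependencies — 2NF is satisfied.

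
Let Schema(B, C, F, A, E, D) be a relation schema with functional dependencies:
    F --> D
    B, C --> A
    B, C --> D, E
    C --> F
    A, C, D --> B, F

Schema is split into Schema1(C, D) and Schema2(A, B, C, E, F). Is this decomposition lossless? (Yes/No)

Yes

Common attributes: {C}; their closure is {C, D, F}.
Since Schema1 ⊆ {C, D, F}, the intersection is a superkey of Schema1; the decomposition is lossless.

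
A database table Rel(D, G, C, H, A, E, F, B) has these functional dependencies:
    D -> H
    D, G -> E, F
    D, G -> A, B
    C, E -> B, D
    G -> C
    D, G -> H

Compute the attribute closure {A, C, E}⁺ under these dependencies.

Start with {A, C, E}.
C, E -> B, D applies; add {B, D} → now {A, B, C, D, E}.
D -> H applies; add {H} → now {A, B, C, D, E, H}.
No further FD applies.

{A, B, C, D, E, H}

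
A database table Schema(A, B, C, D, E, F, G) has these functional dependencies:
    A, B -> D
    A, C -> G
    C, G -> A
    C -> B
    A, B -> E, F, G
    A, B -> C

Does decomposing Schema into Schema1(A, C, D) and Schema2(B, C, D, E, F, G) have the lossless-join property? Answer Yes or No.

No

Common attributes: {C, D}; their closure is {B, C, D}.
The closure covers neither Schema1 nor Schema2 entirely; the join is not lossless.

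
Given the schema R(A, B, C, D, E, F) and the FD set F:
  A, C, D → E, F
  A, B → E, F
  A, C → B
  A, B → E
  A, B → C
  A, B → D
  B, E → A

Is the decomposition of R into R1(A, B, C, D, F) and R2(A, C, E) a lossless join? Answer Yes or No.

Common attributes: {A, C}; their closure is {A, B, C, D, E, F}.
R1 is contained in that closure, so R1 ∩ R2 → R1 holds and the join is lossless.

Yes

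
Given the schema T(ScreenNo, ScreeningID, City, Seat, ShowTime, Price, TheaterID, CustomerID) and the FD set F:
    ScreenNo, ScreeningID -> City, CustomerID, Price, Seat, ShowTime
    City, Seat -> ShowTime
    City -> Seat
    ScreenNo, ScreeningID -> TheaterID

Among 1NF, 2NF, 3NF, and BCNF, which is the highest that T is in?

2NF

Candidate key: {ScreenNo, ScreeningID}. Prime attributes: {ScreenNo, ScreeningID}.
City, Seat -> ShowTime breaks BCNF: {City, Seat}⁺ = {City, Seat, ShowTime}, so {City, Seat} is not a superkey.
Because {ShowTime} is non-prime and the left side of City, Seat -> ShowTime is not a superkey, the relation is not in 3NF.
Checking every proper subset of each key, none determines a non-prime attribute — 2NF is satisfied.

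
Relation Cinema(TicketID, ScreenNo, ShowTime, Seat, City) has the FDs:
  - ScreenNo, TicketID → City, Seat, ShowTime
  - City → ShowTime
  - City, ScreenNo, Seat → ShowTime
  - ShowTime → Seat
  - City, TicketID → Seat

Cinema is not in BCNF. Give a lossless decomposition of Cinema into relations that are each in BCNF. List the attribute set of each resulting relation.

Candidate key of the original relation: {ScreenNo, TicketID}.
{City, ScreenNo, Seat, ShowTime, TicketID}: {City} determines {City, Seat, ShowTime} here but is not a superkey — split on City → Seat, ShowTime, giving {City, Seat, ShowTime} and {City, ScreenNo, TicketID}.
{City, Seat, ShowTime}: {ShowTime} determines {Seat, ShowTime} here but is not a superkey — split on ShowTime → Seat, giving {Seat, ShowTime} and {City, ShowTime}.
{Seat, ShowTime} has no BCNF violation.
{City, ShowTime} has no BCNF violation.
{City, ScreenNo, TicketID} has no BCNF violation.

{City, ScreenNo, TicketID}; {City, ShowTime}; {Seat, ShowTime}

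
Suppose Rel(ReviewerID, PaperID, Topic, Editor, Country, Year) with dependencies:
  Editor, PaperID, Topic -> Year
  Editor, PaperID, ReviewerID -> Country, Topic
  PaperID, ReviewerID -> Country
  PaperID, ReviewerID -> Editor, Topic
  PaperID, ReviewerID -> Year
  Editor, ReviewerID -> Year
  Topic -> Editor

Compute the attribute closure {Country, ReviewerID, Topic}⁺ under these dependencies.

{Country, Editor, ReviewerID, Topic, Year}

Start with {Country, ReviewerID, Topic}.
Topic -> Editor applies; add {Editor} → now {Country, Editor, ReviewerID, Topic}.
Editor, ReviewerID -> Year applies; add {Year} → now {Country, Editor, ReviewerID, Topic, Year}.
No further FD applies.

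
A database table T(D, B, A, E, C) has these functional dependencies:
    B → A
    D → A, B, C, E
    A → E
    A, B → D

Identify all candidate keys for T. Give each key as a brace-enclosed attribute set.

{B}, {D}

{B}⁺ = {A, B, C, D, E}, which is every attribute, so {B} is a candidate key.
{D}⁺ = {A, B, C, D, E}, which is every attribute, so {D} is a candidate key.
Any other superkey properly contains one of these, so there are no further candidate keys.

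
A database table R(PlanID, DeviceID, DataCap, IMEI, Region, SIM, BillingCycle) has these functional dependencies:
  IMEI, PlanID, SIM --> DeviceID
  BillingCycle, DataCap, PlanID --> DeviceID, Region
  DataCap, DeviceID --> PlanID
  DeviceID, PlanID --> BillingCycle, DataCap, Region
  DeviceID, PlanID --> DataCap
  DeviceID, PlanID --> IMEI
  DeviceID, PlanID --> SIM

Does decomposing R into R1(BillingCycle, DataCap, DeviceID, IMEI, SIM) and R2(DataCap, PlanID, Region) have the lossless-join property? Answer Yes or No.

Common attributes: {DataCap}; their closure is {DataCap}.
The closure covers neither R1 nor R2 entirely; the join is not lossless.

No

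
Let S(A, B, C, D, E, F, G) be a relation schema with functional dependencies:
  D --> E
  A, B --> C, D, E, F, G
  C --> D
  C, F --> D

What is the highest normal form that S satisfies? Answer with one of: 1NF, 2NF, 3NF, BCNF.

Candidate key: {A, B}. Prime attributes: {A, B}.
D --> E: {D}⁺ = {D, E}, which is not all of the attributes, so the left side is not a superkey — BCNF is violated.
Because {E} is non-prime and the left side of D --> E is not a superkey, the relation is not in 3NF.
Checking every proper subset of each key, none determines a non-prime attribute — 2NF is satisfied.

2NF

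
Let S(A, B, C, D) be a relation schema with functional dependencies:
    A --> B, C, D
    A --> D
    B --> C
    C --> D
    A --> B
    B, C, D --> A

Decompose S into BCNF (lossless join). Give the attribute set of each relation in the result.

Candidate keys of the original relation: {A}, {B}.
{A, B, C, D}: {C} determines {C, D} here but is not a superkey — split on C --> D, giving {C, D} and {A, B, C}.
{C, D}: every determinant is a superkey — BCNF.
{A, B, C}: every determinant is a superkey — BCNF.

{A, B, C}; {C, D}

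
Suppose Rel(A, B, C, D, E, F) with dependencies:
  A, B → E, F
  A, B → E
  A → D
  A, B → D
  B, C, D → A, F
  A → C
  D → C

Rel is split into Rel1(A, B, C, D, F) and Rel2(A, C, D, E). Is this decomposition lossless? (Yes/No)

The shared attributes are {A, C, D} and {A, C, D}⁺ = {A, C, D}.
Neither Rel1 nor Rel2 is contained in that closure, so the decomposition is lossy.

No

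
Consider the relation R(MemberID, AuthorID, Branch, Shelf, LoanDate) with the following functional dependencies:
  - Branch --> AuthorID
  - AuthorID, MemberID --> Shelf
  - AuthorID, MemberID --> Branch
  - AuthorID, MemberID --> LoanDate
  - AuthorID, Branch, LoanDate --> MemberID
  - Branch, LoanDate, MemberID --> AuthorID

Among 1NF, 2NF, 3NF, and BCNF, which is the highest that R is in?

3NF

Candidate keys: {AuthorID, MemberID}, {Branch, LoanDate}, {Branch, MemberID}. Prime attributes: {AuthorID, Branch, LoanDate, MemberID}.
For Branch --> AuthorID we have {Branch}⁺ = {AuthorID, Branch}; {Branch} is not a superkey, so BCNF fails.
But every attribute on its right side ({AuthorID}) is prime, and the same holds for every other non-superkey FD, so 3NF still holds.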